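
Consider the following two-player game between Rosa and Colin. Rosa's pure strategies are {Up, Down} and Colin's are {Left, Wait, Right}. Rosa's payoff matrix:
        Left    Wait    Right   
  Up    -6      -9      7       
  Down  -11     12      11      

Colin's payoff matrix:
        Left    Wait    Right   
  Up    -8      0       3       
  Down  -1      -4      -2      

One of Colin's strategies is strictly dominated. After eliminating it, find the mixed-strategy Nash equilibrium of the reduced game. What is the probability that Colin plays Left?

Colin's strategy Wait is strictly dominated by Right: 3 > 0 and -2 > -4. Eliminate Wait.
In a mixed equilibrium Rosa is indifferent between Up and Down; this condition fixes q.
  Rosa's payoff from Up: q·(-6) + (1−q)·7 = -13q + 7
  Rosa's payoff from Down: q·(-11) + (1−q)·11 = -22q + 11
  -13q + 7 = -22q + 11  ⇒  9q = 4  ⇒  q = 4/9.

q = 4/9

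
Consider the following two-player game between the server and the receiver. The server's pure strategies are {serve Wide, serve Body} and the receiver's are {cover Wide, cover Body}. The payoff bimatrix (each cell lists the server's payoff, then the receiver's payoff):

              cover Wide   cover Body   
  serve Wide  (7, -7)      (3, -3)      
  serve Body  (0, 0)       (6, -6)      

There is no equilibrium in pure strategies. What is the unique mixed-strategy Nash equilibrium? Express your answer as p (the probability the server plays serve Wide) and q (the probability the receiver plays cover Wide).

The receiver's indifference between cover Wide and cover Body determines the server's mixing probability p:
  the receiver's expected payoff from cover Wide: p·(-7) + (1−p)·0 = -7p
  the receiver's expected payoff from cover Body: p·(-3) + (1−p)·(-6) = 3p - 6
  -7p = 3p - 6  ⇒  -10p = -6  ⇒  p = 3/5.
The receiver's mix must leave the server indifferent between serve Wide and serve Body.
  the server's expected payoff from serve Wide: q·7 + (1−q)·3 = 4q + 3
  the server's expected payoff from serve Body: q·0 + (1−q)·6 = -6q + 6
  4q + 3 = -6q + 6  ⇒  10q = 3  ⇒  q = 3/10.

p = 3/5, q = 3/10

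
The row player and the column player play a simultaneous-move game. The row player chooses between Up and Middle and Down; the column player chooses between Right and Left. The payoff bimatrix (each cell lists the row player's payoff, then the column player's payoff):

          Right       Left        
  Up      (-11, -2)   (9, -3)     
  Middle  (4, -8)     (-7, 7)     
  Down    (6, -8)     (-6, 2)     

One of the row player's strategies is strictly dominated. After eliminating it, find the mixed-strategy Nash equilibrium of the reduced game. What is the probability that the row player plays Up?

p = 10/11

The row player's strategy Middle is strictly dominated by Down: 6 > 4 and -6 > -7. Eliminate Middle.
In a mixed equilibrium the column player is indifferent between Right and Left; this condition fixes p.
  the column player's payoff from Right: p·(-2) + (1−p)·(-8) = 6p - 8
  the column player's payoff from Left: p·(-3) + (1−p)·2 = -5p + 2
  6p - 8 = -5p + 2  ⇒  11p = 10  ⇒  p = 10/11.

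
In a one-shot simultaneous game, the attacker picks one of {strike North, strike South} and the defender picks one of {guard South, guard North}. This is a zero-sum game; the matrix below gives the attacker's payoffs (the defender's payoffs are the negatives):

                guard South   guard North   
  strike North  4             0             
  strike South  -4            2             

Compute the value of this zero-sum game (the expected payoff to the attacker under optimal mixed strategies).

v = 4/5

The defender's mix must leave the attacker indifferent between strike North and strike South.
  the attacker's expected payoff from strike North: q·4 + (1−q)·0 = 4q
  the attacker's expected payoff from strike South: q·(-4) + (1−q)·2 = -6q + 2
  4q = -6q + 2  ⇒  10q = 2  ⇒  q = 1/5.
The value is the attacker's expected payoff against this mix (using strike North): (1/5)·4 + (4/5)·0 = 4/5.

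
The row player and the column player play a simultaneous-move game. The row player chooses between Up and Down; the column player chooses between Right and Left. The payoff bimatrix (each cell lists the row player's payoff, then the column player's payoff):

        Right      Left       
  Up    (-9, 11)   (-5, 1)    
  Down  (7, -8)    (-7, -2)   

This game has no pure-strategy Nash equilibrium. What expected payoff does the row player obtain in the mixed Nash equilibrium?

-49/9

The row player's indifference between Up and Down determines the column player's mixing probability q:
  the row player's payoff to Up: q·(-9) + (1−q)·(-5) = -4q - 5
  the row player's payoff to Down: q·7 + (1−q)·(-7) = 14q - 7
  -4q - 5 = 14q - 7  ⇒  -18q = -2  ⇒  q = 1/9.
At equilibrium the row player is indifferent across rows, so the row player's payoff equals the payoff from Up: (1/9)·(-9) + (8/9)·(-5) = -49/9.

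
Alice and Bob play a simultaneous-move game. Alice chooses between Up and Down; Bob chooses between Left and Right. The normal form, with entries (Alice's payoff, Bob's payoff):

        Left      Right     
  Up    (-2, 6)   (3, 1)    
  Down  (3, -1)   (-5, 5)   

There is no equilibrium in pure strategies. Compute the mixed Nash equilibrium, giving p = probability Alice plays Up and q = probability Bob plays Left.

Set Bob's expected payoff from Left equal to that from Right:
  Bob's expected payoff from Left: p·6 + (1−p)·(-1) = 7p - 1
  Bob's expected payoff from Right: p·1 + (1−p)·5 = -4p + 5
  7p - 1 = -4p + 5  ⇒  11p = 6  ⇒  p = 6/11.
In a mixed equilibrium Alice is indifferent between Up and Down; this condition fixes q.
  Alice's expected payoff from Up: q·(-2) + (1−q)·3 = -5q + 3
  Alice's expected payoff from Down: q·3 + (1−q)·(-5) = 8q - 5
  -5q + 3 = 8q - 5  ⇒  -13q = -8  ⇒  q = 8/13.

p = 6/11, q = 8/13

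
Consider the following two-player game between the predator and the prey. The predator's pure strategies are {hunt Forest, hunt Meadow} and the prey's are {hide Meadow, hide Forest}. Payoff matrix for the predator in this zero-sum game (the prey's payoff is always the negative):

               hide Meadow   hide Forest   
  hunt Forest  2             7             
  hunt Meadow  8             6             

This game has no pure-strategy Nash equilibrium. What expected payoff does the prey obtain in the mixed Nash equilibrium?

-44/7

The prey's indifference between hide Meadow and hide Forest determines the predator's mixing probability p:
  the prey's payoff to hide Meadow: p·(-2) + (1−p)·(-8) = 6p - 8
  the prey's payoff to hide Forest: p·(-7) + (1−p)·(-6) = -p - 6
  6p - 8 = -p - 6  ⇒  7p = 2  ⇒  p = 2/7.
At equilibrium the prey is indifferent across columns, so the prey's payoff equals the payoff from hide Meadow: (2/7)·(-2) + (5/7)·(-8) = -44/7.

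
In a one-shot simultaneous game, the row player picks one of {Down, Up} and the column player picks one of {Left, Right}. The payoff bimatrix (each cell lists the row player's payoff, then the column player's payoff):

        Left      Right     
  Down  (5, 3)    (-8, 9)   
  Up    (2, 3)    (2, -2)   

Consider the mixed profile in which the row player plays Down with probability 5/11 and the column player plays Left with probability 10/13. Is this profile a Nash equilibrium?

Check the column player's indifference given the row player's mix p = 5/11:
  payoff from Left = 3; payoff from Right = 3 — equal.
Check the row player's indifference given the column player's mix q = 10/13:
  payoff from Down = 2; payoff from Up = 2 — equal.
Both players are indifferent, so neither can profitably deviate.

Yes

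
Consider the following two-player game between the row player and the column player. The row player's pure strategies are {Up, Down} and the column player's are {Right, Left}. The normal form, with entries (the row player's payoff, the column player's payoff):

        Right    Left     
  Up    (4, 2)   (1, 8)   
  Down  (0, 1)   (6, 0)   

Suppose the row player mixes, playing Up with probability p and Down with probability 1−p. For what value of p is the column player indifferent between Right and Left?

p = 1/7

In a mixed equilibrium the column player is indifferent between Right and Left; this condition fixes p.
  the column player's payoff from Right: p·2 + (1−p)·1 = p + 1
  the column player's payoff from Left: p·8 + (1−p)·0 = 8p
  p + 1 = 8p  ⇒  -7p = -1  ⇒  p = 1/7.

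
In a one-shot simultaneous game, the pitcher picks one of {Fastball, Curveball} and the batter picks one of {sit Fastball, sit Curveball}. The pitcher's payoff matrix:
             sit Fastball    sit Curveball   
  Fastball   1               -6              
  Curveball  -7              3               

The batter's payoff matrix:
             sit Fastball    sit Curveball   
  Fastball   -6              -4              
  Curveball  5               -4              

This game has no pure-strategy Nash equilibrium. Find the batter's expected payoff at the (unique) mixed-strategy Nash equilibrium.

In a mixed equilibrium the batter is indifferent between sit Fastball and sit Curveball; this condition fixes p.
  the batter's payoff to sit Fastball: p·(-6) + (1−p)·5 = -11p + 5
  the batter's payoff to sit Curveball: p·(-4) + (1−p)·(-4) = -4
  -11p + 5 = -4  ⇒  -11p = -9  ⇒  p = 9/11.
At equilibrium the batter is indifferent across columns, so the batter's payoff equals the payoff from sit Fastball: (9/11)·(-6) + (2/11)·5 = -4.

-4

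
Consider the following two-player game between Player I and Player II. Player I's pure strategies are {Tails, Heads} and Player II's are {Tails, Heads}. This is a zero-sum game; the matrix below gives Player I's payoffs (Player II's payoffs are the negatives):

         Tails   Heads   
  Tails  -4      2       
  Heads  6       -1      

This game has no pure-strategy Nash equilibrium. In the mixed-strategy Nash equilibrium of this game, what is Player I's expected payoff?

For Player I to be willing to mix, Player I must be indifferent between Tails and Heads, which pins down Player II's mix.
  Player I's expected payoff from Tails: q·(-4) + (1−q)·2 = -6q + 2
  Player I's expected payoff from Heads: q·6 + (1−q)·(-1) = 7q - 1
  -6q + 2 = 7q - 1  ⇒  -13q = -3  ⇒  q = 3/13.
At equilibrium Player I is indifferent across rows, so Player I's payoff equals the payoff from Tails: (3/13)·(-4) + (10/13)·2 = 8/13.

8/13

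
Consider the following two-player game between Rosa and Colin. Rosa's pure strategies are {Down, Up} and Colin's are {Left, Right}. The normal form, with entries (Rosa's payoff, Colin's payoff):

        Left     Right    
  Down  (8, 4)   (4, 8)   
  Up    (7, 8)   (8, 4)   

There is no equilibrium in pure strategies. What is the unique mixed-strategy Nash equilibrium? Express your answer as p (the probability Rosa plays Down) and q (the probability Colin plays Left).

Rosa's mix must leave Colin indifferent between Left and Right.
  Colin's payoff from Left: p·4 + (1−p)·8 = -4p + 8
  Colin's payoff from Right: p·8 + (1−p)·4 = 4p + 4
  -4p + 8 = 4p + 4  ⇒  -8p = -4  ⇒  p = 1/2.
Set Rosa's expected payoff from Down equal to that from Up:
  Rosa's expected payoff from Down: q·8 + (1−q)·4 = 4q + 4
  Rosa's expected payoff from Up: q·7 + (1−q)·8 = -q + 8
  4q + 4 = -q + 8  ⇒  5q = 4  ⇒  q = 4/5.

p = 1/2, q = 4/5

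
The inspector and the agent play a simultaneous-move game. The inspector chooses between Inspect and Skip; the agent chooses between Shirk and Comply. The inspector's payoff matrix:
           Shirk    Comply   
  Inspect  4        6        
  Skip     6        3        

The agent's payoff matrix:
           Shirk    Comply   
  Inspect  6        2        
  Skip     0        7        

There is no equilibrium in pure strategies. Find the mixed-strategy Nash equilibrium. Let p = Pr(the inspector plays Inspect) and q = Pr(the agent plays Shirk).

For the agent to be willing to mix, the agent must be indifferent between Shirk and Comply, which pins down the inspector's mix.
  the agent's expected payoff from Shirk: p·6 + (1−p)·0 = 6p
  the agent's expected payoff from Comply: p·2 + (1−p)·7 = -5p + 7
  6p = -5p + 7  ⇒  11p = 7  ⇒  p = 7/11.
Set the inspector's expected payoff from Inspect equal to that from Skip:
  the inspector's expected payoff from Inspect: q·4 + (1−q)·6 = -2q + 6
  the inspector's expected payoff from Skip: q·6 + (1−q)·3 = 3q + 3
  -2q + 6 = 3q + 3  ⇒  -5q = -3  ⇒  q = 3/5.

p = 7/11, q = 3/5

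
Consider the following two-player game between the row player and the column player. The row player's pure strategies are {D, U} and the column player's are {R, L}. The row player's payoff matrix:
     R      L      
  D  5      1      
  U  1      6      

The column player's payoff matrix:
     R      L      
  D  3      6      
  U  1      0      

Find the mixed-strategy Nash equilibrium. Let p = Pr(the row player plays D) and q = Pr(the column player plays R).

Set the column player's expected payoff from R equal to that from L:
  the column player's payoff to R: p·3 + (1−p)·1 = 2p + 1
  the column player's payoff to L: p·6 + (1−p)·0 = 6p
  2p + 1 = 6p  ⇒  -4p = -1  ⇒  p = 1/4.
In a mixed equilibrium the row player is indifferent between D and U; this condition fixes q.
  the row player's payoff from D: q·5 + (1−q)·1 = 4q + 1
  the row player's payoff from U: q·1 + (1−q)·6 = -5q + 6
  4q + 1 = -5q + 6  ⇒  9q = 5  ⇒  q = 5/9.

p = 1/4, q = 5/9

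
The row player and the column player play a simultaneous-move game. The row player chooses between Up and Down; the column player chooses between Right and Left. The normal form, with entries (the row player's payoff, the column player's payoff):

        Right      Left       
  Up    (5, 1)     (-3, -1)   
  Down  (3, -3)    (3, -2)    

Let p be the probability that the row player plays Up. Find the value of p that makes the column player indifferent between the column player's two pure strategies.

For the column player to be willing to mix, the column player must be indifferent between Right and Left, which pins down the row player's mix.
  the column player's expected payoff from Right: p·1 + (1−p)·(-3) = 4p - 3
  the column player's expected payoff from Left: p·(-1) + (1−p)·(-2) = p - 2
  4p - 3 = p - 2  ⇒  3p = 1  ⇒  p = 1/3.

p = 1/3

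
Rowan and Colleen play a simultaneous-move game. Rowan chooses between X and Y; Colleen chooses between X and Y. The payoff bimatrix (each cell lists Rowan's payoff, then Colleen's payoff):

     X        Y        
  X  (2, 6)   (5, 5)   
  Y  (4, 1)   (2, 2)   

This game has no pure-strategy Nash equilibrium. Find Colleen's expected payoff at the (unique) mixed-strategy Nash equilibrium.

7/2

In a mixed equilibrium Colleen is indifferent between X and Y; this condition fixes p.
  Colleen's payoff from X: p·6 + (1−p)·1 = 5p + 1
  Colleen's payoff from Y: p·5 + (1−p)·2 = 3p + 2
  5p + 1 = 3p + 2  ⇒  2p = 1  ⇒  p = 1/2.
At equilibrium Colleen is indifferent across columns, so Colleen's payoff equals the payoff from X: (1/2)·6 + (1/2)·1 = 7/2.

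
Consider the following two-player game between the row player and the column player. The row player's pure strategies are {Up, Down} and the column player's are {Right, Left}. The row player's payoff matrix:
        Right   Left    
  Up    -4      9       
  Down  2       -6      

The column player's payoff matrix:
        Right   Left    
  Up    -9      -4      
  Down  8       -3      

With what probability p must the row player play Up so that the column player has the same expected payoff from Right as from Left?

In a mixed equilibrium the column player is indifferent between Right and Left; this condition fixes p.
  the column player's expected payoff from Right: p·(-9) + (1−p)·8 = -17p + 8
  the column player's expected payoff from Left: p·(-4) + (1−p)·(-3) = -p - 3
  -17p + 8 = -p - 3  ⇒  -16p = -11  ⇒  p = 11/16.

p = 11/16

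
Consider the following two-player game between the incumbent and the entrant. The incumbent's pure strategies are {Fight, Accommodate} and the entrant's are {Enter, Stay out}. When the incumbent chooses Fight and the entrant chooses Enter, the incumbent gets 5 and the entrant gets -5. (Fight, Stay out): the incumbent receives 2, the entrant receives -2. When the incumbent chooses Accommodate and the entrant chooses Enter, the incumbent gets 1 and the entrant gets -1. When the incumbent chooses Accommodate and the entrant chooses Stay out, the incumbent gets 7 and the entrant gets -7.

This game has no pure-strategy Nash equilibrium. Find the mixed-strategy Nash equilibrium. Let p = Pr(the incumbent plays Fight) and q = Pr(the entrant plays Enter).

The incumbent's mix must leave the entrant indifferent between Enter and Stay out.
  the entrant's expected payoff from Enter: p·(-5) + (1−p)·(-1) = -4p - 1
  the entrant's expected payoff from Stay out: p·(-2) + (1−p)·(-7) = 5p - 7
  -4p - 1 = 5p - 7  ⇒  -9p = -6  ⇒  p = 2/3.
In a mixed equilibrium the incumbent is indifferent between Fight and Accommodate; this condition fixes q.
  the incumbent's expected payoff from Fight: q·5 + (1−q)·2 = 3q + 2
  the incumbent's expected payoff from Accommodate: q·1 + (1−q)·7 = -6q + 7
  3q + 2 = -6q + 7  ⇒  9q = 5  ⇒  q = 5/9.

p = 2/3, q = 5/9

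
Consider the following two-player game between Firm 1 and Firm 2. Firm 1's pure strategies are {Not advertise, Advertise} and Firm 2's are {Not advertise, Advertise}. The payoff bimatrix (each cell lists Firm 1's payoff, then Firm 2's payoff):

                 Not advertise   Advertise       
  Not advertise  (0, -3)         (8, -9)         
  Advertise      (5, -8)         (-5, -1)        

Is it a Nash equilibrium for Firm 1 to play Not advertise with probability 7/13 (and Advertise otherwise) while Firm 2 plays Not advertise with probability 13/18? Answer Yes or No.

Check Firm 2's indifference given Firm 1's mix p = 7/13:
  payoff from Not advertise = -69/13; payoff from Advertise = -69/13 — equal.
Check Firm 1's indifference given Firm 2's mix q = 13/18:
  payoff from Not advertise = 20/9; payoff from Advertise = 20/9 — equal.
Both players are indifferent, so neither can profitably deviate.

Yes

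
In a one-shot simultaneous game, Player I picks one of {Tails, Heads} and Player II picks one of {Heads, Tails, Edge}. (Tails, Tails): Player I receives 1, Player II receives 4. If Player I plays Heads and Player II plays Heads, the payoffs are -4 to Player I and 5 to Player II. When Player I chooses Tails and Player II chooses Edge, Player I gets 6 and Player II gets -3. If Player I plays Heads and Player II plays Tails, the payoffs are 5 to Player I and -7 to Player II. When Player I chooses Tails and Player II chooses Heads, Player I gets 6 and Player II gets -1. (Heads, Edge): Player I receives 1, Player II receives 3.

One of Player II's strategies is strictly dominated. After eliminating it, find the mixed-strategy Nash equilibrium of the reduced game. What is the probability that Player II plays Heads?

Player II's strategy Edge is strictly dominated by Heads: -1 > -3 and 5 > 3. Eliminate Edge.
Set Player I's expected payoff from Tails equal to that from Heads:
  Player I's payoff to Tails: q·6 + (1−q)·1 = 5q + 1
  Player I's payoff to Heads: q·(-4) + (1−q)·5 = -9q + 5
  5q + 1 = -9q + 5  ⇒  14q = 4  ⇒  q = 2/7.

q = 2/7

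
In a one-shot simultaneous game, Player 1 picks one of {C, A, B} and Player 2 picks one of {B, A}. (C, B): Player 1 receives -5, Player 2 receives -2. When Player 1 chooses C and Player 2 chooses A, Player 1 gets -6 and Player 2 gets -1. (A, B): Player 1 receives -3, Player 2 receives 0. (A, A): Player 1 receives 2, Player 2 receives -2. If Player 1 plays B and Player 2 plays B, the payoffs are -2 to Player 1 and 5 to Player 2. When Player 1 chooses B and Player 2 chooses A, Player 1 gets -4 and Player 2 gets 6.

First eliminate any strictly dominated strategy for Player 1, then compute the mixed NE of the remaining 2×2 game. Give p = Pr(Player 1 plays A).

Player 1's strategy C is strictly dominated by B: -2 > -5 and -4 > -6. Eliminate C.
For Player 2 to be willing to mix, Player 2 must be indifferent between B and A, which pins down Player 1's mix.
  Player 2's payoff to B: p·0 + (1−p)·5 = -5p + 5
  Player 2's payoff to A: p·(-2) + (1−p)·6 = -8p + 6
  -5p + 5 = -8p + 6  ⇒  3p = 1  ⇒  p = 1/3.

p = 1/3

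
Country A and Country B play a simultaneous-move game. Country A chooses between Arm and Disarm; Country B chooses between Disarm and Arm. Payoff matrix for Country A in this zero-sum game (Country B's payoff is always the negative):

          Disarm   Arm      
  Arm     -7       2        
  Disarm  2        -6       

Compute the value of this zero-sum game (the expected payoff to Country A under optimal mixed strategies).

v = -38/17

Set Country A's expected payoff from Arm equal to that from Disarm:
  Country A's payoff to Arm: q·(-7) + (1−q)·2 = -9q + 2
  Country A's payoff to Disarm: q·2 + (1−q)·(-6) = 8q - 6
  -9q + 2 = 8q - 6  ⇒  -17q = -8  ⇒  q = 8/17.
The value is Country A's expected payoff against this mix (using Arm): (8/17)·(-7) + (9/17)·2 = -38/17.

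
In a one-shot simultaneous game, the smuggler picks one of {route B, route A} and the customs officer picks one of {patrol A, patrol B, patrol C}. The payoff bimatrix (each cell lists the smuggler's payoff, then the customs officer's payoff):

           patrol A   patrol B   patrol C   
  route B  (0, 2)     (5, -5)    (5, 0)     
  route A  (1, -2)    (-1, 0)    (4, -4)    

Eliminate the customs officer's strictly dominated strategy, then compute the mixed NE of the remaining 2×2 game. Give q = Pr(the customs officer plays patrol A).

The customs officer's strategy patrol C is strictly dominated by patrol A: 2 > 0 and -2 > -4. Eliminate patrol C.
For the smuggler to be willing to mix, the smuggler must be indifferent between route B and route A, which pins down the customs officer's mix.
  the smuggler's payoff from route B: q·0 + (1−q)·5 = -5q + 5
  the smuggler's payoff from route A: q·1 + (1−q)·(-1) = 2q - 1
  -5q + 5 = 2q - 1  ⇒  -7q = -6  ⇒  q = 6/7.

q = 6/7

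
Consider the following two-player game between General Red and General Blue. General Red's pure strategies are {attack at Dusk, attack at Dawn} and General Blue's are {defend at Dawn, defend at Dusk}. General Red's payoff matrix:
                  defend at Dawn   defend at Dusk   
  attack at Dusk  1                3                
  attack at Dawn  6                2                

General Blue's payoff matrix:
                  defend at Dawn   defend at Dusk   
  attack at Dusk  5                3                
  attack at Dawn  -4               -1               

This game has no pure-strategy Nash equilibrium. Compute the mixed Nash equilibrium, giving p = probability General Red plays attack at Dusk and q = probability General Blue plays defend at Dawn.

Set General Blue's expected payoff from defend at Dawn equal to that from defend at Dusk:
  General Blue's expected payoff from defend at Dawn: p·5 + (1−p)·(-4) = 9p - 4
  General Blue's expected payoff from defend at Dusk: p·3 + (1−p)·(-1) = 4p - 1
  9p - 4 = 4p - 1  ⇒  5p = 3  ⇒  p = 3/5.
General Blue's mix must leave General Red indifferent between attack at Dusk and attack at Dawn.
  General Red's payoff to attack at Dusk: q·1 + (1−q)·3 = -2q + 3
  General Red's payoff to attack at Dawn: q·6 + (1−q)·2 = 4q + 2
  -2q + 3 = 4q + 2  ⇒  -6q = -1  ⇒  q = 1/6.

p = 3/5, q = 1/6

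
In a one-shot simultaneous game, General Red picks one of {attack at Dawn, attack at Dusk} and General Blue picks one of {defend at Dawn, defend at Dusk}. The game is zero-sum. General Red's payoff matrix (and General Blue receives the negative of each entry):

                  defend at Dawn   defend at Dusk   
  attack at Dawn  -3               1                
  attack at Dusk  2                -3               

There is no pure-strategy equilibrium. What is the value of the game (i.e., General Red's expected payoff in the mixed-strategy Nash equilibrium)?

v = -7/9

For General Red to be willing to mix, General Red must be indifferent between attack at Dawn and attack at Dusk, which pins down General Blue's mix.
  General Red's payoff from attack at Dawn: q·(-3) + (1−q)·1 = -4q + 1
  General Red's payoff from attack at Dusk: q·2 + (1−q)·(-3) = 5q - 3
  -4q + 1 = 5q - 3  ⇒  -9q = -4  ⇒  q = 4/9.
The value is General Red's expected payoff against this mix (using attack at Dawn): (4/9)·(-3) + (5/9)·1 = -7/9.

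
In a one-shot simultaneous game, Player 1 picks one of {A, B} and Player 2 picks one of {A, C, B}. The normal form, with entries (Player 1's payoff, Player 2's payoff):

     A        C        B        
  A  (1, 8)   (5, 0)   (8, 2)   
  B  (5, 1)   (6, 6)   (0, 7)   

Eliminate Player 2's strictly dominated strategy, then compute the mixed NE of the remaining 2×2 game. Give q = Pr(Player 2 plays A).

Player 2's strategy C is strictly dominated by B: 2 > 0 and 7 > 6. Eliminate C.
Player 2's mix must leave Player 1 indifferent between A and B.
  Player 1's payoff from A: q·1 + (1−q)·8 = -7q + 8
  Player 1's payoff from B: q·5 + (1−q)·0 = 5q
  -7q + 8 = 5q  ⇒  -12q = -8  ⇒  q = 2/3.

q = 2/3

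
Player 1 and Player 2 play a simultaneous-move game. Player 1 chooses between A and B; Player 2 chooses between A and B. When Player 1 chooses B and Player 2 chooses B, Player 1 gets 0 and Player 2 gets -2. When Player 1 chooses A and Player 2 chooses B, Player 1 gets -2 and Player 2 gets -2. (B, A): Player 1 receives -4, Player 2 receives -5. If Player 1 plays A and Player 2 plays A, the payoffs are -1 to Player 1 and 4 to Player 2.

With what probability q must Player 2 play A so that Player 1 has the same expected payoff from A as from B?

In a mixed equilibrium Player 1 is indifferent between A and B; this condition fixes q.
  Player 1's expected payoff from A: q·(-1) + (1−q)·(-2) = q - 2
  Player 1's expected payoff from B: q·(-4) + (1−q)·0 = -4q
  q - 2 = -4q  ⇒  5q = 2  ⇒  q = 2/5.

q = 2/5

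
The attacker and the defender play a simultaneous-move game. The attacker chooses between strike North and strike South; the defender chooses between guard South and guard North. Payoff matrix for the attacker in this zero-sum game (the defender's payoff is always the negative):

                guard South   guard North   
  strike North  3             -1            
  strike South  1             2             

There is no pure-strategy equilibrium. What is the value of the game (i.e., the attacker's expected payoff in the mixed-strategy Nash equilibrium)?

For the attacker to be willing to mix, the attacker must be indifferent between strike North and strike South, which pins down the defender's mix.
  the attacker's expected payoff from strike North: q·3 + (1−q)·(-1) = 4q - 1
  the attacker's expected payoff from strike South: q·1 + (1−q)·2 = -q + 2
  4q - 1 = -q + 2  ⇒  5q = 3  ⇒  q = 3/5.
The value is the attacker's expected payoff against this mix (using strike North): (3/5)·3 + (2/5)·(-1) = 7/5.

v = 7/5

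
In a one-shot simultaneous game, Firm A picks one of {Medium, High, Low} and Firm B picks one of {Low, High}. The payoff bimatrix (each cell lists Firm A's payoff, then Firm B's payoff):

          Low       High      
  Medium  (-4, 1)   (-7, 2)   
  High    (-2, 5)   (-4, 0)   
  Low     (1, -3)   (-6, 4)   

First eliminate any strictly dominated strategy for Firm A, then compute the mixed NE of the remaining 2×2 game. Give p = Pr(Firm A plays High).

Firm A's strategy Medium is strictly dominated by High: -2 > -4 and -4 > -7. Eliminate Medium.
Firm B's indifference between Low and High determines Firm A's mixing probability p:
  Firm B's payoff from Low: p·5 + (1−p)·(-3) = 8p - 3
  Firm B's payoff from High: p·0 + (1−p)·4 = -4p + 4
  8p - 3 = -4p + 4  ⇒  12p = 7  ⇒  p = 7/12.

p = 7/12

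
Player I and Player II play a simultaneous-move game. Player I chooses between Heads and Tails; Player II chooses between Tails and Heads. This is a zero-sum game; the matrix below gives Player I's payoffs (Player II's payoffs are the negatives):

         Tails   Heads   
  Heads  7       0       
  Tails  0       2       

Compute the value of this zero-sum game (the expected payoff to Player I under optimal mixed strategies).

Set Player I's expected payoff from Heads equal to that from Tails:
  Player I's payoff from Heads: q·7 + (1−q)·0 = 7q
  Player I's payoff from Tails: q·0 + (1−q)·2 = -2q + 2
  7q = -2q + 2  ⇒  9q = 2  ⇒  q = 2/9.
The value is Player I's expected payoff against this mix (using Heads): (2/9)·7 + (7/9)·0 = 14/9.

v = 14/9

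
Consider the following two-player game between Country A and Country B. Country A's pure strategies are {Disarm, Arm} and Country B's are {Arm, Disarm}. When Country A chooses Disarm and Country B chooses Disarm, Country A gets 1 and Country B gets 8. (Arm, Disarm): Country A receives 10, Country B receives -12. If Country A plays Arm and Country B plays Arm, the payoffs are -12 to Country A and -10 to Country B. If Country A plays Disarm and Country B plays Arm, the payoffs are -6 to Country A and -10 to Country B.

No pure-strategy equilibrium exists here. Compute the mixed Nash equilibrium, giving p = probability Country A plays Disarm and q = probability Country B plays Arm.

For Country B to be willing to mix, Country B must be indifferent between Arm and Disarm, which pins down Country A's mix.
  Country B's expected payoff from Arm: p·(-10) + (1−p)·(-10) = -10
  Country B's expected payoff from Disarm: p·8 + (1−p)·(-12) = 20p - 12
  -10 = 20p - 12  ⇒  -20p = -2  ⇒  p = 1/10.
For Country A to be willing to mix, Country A must be indifferent between Disarm and Arm, which pins down Country B's mix.
  Country A's payoff to Disarm: q·(-6) + (1−q)·1 = -7q + 1
  Country A's payoff to Arm: q·(-12) + (1−q)·10 = -22q + 10
  -7q + 1 = -22q + 10  ⇒  15q = 9  ⇒  q = 3/5.

p = 1/10, q = 3/5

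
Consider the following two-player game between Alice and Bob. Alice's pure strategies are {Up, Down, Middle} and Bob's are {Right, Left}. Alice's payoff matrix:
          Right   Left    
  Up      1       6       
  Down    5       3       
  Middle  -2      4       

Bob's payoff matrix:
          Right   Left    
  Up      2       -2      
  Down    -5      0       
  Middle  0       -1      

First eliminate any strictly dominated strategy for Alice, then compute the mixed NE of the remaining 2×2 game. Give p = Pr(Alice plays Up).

Alice's strategy Middle is strictly dominated by Up: 1 > -2 and 6 > 4. Eliminate Middle.
Bob's indifference between Right and Left determines Alice's mixing probability p:
  Bob's expected payoff from Right: p·2 + (1−p)·(-5) = 7p - 5
  Bob's expected payoff from Left: p·(-2) + (1−p)·0 = -2p
  7p - 5 = -2p  ⇒  9p = 5  ⇒  p = 5/9.

p = 5/9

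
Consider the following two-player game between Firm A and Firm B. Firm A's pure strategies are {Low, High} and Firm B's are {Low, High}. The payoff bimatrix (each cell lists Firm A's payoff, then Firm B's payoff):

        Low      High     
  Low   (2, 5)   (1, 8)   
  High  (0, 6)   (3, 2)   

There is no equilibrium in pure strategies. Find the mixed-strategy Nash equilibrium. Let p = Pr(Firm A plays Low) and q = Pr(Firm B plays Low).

Firm B's indifference between Low and High determines Firm A's mixing probability p:
  Firm B's payoff to Low: p·5 + (1−p)·6 = -p + 6
  Firm B's payoff to High: p·8 + (1−p)·2 = 6p + 2
  -p + 6 = 6p + 2  ⇒  -7p = -4  ⇒  p = 4/7.
Firm A's indifference between Low and High determines Firm B's mixing probability q:
  Firm A's expected payoff from Low: q·2 + (1−q)·1 = q + 1
  Firm A's expected payoff from High: q·0 + (1−q)·3 = -3q + 3
  q + 1 = -3q + 3  ⇒  4q = 2  ⇒  q = 1/2.

p = 4/7, q = 1/2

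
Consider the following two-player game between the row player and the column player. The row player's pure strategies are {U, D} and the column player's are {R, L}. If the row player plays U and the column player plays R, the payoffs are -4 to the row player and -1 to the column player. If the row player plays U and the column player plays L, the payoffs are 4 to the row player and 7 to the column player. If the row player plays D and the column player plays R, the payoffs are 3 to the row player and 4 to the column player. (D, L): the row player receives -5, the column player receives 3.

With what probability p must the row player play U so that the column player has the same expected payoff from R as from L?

In a mixed equilibrium the column player is indifferent between R and L; this condition fixes p.
  the column player's expected payoff from R: p·(-1) + (1−p)·4 = -5p + 4
  the column player's expected payoff from L: p·7 + (1−p)·3 = 4p + 3
  -5p + 4 = 4p + 3  ⇒  -9p = -1  ⇒  p = 1/9.

p = 1/9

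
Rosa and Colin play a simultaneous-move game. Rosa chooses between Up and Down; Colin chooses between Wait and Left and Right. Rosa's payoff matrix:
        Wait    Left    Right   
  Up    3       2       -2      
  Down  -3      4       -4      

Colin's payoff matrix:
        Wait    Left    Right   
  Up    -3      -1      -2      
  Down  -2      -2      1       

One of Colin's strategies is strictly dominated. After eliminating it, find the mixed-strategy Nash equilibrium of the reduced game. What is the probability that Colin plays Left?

Colin's strategy Wait is strictly dominated by Right: -2 > -3 and 1 > -2. Eliminate Wait.
Colin's mix must leave Rosa indifferent between Up and Down.
  Rosa's payoff from Up: q·2 + (1−q)·(-2) = 4q - 2
  Rosa's payoff from Down: q·4 + (1−q)·(-4) = 8q - 4
  4q - 2 = 8q - 4  ⇒  -4q = -2  ⇒  q = 1/2.

q = 1/2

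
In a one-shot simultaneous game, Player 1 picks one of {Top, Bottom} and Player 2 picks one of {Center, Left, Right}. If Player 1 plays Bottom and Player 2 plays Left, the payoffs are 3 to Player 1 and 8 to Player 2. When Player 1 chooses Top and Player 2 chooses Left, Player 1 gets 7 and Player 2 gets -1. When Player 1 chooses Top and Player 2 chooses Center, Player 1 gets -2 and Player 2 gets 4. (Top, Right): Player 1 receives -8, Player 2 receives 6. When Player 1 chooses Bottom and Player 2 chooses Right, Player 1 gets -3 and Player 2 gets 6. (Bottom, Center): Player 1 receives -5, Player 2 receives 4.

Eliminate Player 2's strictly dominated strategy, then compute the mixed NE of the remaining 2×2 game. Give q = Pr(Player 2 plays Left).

Player 2's strategy Center is strictly dominated by Right: 6 > 4 and 6 > 4. Eliminate Center.
Player 1's indifference between Top and Bottom determines Player 2's mixing probability q:
  Player 1's payoff to Top: q·7 + (1−q)·(-8) = 15q - 8
  Player 1's payoff to Bottom: q·3 + (1−q)·(-3) = 6q - 3
  15q - 8 = 6q - 3  ⇒  9q = 5  ⇒  q = 5/9.

q = 5/9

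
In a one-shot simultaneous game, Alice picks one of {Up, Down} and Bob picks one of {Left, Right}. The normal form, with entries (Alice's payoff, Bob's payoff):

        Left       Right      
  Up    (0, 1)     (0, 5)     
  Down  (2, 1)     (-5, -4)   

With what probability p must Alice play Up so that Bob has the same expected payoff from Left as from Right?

In a mixed equilibrium Bob is indifferent between Left and Right; this condition fixes p.
  Bob's payoff to Left: p·1 + (1−p)·1 = 1
  Bob's payoff to Right: p·5 + (1−p)·(-4) = 9p - 4
  1 = 9p - 4  ⇒  -9p = -5  ⇒  p = 5/9.

p = 5/9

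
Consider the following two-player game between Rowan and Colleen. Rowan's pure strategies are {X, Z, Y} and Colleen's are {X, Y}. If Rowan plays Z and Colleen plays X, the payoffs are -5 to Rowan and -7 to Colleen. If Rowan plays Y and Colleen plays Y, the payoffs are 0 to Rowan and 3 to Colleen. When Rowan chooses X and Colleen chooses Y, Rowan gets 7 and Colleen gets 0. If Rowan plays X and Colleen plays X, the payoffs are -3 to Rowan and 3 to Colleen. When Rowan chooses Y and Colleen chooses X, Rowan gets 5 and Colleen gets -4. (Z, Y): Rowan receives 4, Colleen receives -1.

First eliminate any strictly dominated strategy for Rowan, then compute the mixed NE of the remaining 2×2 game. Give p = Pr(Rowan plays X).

p = 7/10

Rowan's strategy Z is strictly dominated by X: -3 > -5 and 7 > 4. Eliminate Z.
For Colleen to be willing to mix, Colleen must be indifferent between X and Y, which pins down Rowan's mix.
  Colleen's payoff to X: p·3 + (1−p)·(-4) = 7p - 4
  Colleen's payoff to Y: p·0 + (1−p)·3 = -3p + 3
  7p - 4 = -3p + 3  ⇒  10p = 7  ⇒  p = 7/10.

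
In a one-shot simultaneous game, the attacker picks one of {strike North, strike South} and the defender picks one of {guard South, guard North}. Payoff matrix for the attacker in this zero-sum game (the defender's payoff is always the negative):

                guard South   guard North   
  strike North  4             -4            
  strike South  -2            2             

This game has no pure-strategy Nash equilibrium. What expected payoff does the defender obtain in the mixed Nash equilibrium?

The defender's indifference between guard South and guard North determines the attacker's mixing probability p:
  the defender's expected payoff from guard South: p·(-4) + (1−p)·2 = -6p + 2
  the defender's expected payoff from guard North: p·4 + (1−p)·(-2) = 6p - 2
  -6p + 2 = 6p - 2  ⇒  -12p = -4  ⇒  p = 1/3.
At equilibrium the defender is indifferent across columns, so the defender's payoff equals the payoff from guard South: (1/3)·(-4) + (2/3)·2 = 0.

0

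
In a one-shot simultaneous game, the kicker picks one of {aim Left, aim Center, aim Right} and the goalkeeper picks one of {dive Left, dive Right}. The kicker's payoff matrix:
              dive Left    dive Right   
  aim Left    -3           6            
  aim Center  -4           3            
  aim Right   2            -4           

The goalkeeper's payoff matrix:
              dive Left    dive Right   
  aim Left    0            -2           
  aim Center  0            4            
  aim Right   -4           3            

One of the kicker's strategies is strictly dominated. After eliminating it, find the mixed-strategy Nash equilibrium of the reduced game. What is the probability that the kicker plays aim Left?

The kicker's strategy aim Center is strictly dominated by aim Left: -3 > -4 and 6 > 3. Eliminate aim Center.
The kicker's mix must leave the goalkeeper indifferent between dive Left and dive Right.
  the goalkeeper's payoff to dive Left: p·0 + (1−p)·(-4) = 4p - 4
  the goalkeeper's payoff to dive Right: p·(-2) + (1−p)·3 = -5p + 3
  4p - 4 = -5p + 3  ⇒  9p = 7  ⇒  p = 7/9.

p = 7/9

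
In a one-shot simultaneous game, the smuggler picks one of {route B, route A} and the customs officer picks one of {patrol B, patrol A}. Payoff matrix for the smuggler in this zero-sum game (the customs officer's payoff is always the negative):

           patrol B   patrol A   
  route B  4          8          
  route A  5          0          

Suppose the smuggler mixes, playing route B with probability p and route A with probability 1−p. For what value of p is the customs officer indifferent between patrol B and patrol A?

p = 5/9

For the customs officer to be willing to mix, the customs officer must be indifferent between patrol B and patrol A, which pins down the smuggler's mix.
  the customs officer's payoff from patrol B: p·(-4) + (1−p)·(-5) = p - 5
  the customs officer's payoff from patrol A: p·(-8) + (1−p)·0 = -8p
  p - 5 = -8p  ⇒  9p = 5  ⇒  p = 5/9.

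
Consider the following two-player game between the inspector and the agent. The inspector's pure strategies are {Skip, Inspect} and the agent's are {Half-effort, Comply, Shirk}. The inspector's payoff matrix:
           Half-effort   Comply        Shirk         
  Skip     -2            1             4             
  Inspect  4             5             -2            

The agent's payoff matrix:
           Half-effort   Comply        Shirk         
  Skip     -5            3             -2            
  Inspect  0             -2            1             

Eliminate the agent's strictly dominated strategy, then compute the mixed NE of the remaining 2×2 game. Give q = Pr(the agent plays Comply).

The agent's strategy Half-effort is strictly dominated by Shirk: -2 > -5 and 1 > 0. Eliminate Half-effort.
Set the inspector's expected payoff from Skip equal to that from Inspect:
  the inspector's payoff from Skip: q·1 + (1−q)·4 = -3q + 4
  the inspector's payoff from Inspect: q·5 + (1−q)·(-2) = 7q - 2
  -3q + 4 = 7q - 2  ⇒  -10q = -6  ⇒  q = 3/5.

q = 3/5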